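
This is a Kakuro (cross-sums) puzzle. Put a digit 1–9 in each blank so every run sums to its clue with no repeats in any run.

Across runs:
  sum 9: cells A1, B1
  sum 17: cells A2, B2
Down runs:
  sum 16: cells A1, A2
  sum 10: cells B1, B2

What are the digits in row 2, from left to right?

9 8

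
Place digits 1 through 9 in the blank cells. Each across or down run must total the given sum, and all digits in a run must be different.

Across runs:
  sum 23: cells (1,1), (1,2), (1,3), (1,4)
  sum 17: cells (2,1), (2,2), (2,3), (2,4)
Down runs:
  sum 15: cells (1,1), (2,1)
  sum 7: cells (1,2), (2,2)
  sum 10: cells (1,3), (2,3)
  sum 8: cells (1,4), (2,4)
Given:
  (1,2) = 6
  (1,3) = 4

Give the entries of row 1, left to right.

8, 6, 4, 5

Given what's placed, (1,1) must be 8 to fit the 23 across and 15 down.
(1,4) = 23 − 18 = 5 completes the 23 across.
(2,1) = 15 − 8 = 7 completes the 15 down.
(2,2) = 7 − 6 = 1 completes the 7 down.
(2,3) = 10 − 4 = 6 completes the 10 down.
(2,4) = 17 − 14 = 3 completes the 17 across.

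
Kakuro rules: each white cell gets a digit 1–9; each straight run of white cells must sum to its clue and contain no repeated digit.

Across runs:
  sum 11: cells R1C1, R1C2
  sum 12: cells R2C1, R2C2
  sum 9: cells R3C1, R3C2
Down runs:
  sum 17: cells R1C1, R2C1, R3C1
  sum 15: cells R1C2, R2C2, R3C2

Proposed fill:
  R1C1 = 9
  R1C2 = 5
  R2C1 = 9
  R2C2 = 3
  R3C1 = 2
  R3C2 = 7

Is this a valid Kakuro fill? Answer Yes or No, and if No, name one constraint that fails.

No — the across run R1C1–R1C2 sums to 14, not 11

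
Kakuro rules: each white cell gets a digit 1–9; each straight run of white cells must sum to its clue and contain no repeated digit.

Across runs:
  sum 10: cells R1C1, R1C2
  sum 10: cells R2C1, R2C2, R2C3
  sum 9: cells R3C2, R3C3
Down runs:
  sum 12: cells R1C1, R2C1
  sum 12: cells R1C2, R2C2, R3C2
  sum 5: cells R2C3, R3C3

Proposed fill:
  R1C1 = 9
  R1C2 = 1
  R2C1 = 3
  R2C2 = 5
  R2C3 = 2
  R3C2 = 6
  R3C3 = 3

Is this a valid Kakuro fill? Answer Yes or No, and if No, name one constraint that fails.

Across: 9+1=10; 3+5+2=10; 6+3=9. Down: 9+3=12; 1+5+6=12; 2+3=5. No digit repeats within any run.

Yes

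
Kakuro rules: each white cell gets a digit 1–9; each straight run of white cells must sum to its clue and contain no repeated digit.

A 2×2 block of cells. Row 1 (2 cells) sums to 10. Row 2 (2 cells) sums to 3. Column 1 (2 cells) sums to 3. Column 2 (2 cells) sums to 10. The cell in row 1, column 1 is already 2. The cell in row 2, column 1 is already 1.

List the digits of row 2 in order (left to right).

3 in 2 cells must be {1,2}.
(1,2) = 10 − 2 = 8 completes the 10 across.
(2,2) = 3 − 1 = 2 completes the 3 across.

1 2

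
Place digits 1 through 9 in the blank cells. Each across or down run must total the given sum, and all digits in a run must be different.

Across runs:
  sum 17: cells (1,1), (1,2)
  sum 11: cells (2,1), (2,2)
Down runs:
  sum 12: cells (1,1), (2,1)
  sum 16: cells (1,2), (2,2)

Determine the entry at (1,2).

17 in 2 cells must be {8,9}; 16 in 2 cells must be {7,9}.
The 17 across and the 16 down share only 9, so (1,2) = 9.
(2,2) = 16 − 9 = 7 completes the 16 down.
(1,1) = 17 − 9 = 8 completes the 17 across.
(2,1) = 11 − 7 = 4 completes the 11 across.

9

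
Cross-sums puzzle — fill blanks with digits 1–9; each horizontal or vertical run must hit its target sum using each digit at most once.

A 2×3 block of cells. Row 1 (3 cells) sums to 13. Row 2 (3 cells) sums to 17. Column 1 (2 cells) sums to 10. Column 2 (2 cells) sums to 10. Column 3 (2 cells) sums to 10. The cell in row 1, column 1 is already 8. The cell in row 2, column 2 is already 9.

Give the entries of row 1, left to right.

8 1 4

(1,2) = 10 − 9 = 1 completes the 10 down.
(1,3) = 13 − 9 = 4 completes the 13 across.
(2,1) = 10 − 8 = 2 completes the 10 down.
(2,3) = 17 − 11 = 6 completes the 17 across.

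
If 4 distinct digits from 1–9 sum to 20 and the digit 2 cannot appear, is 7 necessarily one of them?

No

Counterexample: {1,4,6,9} sums to 20 under that restriction without using 7.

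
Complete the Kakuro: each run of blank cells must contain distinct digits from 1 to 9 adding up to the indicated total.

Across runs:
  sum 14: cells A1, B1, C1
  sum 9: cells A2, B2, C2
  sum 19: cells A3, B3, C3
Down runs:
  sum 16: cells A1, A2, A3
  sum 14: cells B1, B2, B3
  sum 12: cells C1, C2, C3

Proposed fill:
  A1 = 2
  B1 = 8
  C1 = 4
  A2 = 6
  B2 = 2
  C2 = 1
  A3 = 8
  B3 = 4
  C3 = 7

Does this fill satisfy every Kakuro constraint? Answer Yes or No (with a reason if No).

Across: 2+8+4=14; 6+2+1=9; 8+4+7=19. Down: 2+6+8=16; 8+2+4=14; 4+1+7=12. No digit repeats within any run.

Yes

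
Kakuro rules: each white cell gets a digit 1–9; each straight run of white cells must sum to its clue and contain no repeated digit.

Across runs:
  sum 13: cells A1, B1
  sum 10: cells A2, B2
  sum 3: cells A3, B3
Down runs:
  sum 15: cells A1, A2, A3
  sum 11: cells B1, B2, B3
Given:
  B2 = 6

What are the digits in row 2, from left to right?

4, 6

3 in 2 cells must be {1,2}.
Given what's placed, B1 must be 4 to fit the 13 across and 11 down.
A2 = 10 − 6 = 4 completes the 10 across.
A3 = 2: the only remaining digit allowed by both the 3 across and the 15 down.
B3 = 3 − 2 = 1 completes the 3 across.
A1 = 13 − 4 = 9 completes the 13 across.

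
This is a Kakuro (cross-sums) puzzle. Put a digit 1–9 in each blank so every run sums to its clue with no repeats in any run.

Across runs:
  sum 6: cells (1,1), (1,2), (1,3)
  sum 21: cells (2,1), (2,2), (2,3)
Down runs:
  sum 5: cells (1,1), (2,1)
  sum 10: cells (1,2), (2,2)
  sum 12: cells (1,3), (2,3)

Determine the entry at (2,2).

8

6 in 3 cells must be {1,2,3}.
The 6 across and the 12 down share only 3, so (1,3) = 3.
The 21 across and the 5 down share only 4, so (2,1) = 4.
(2,3) = 12 − 3 = 9 completes the 12 down.
(1,1) = 5 − 4 = 1 completes the 5 down.
(1,2) = 6 − 4 = 2 completes the 6 across.
(2,2) = 21 − 13 = 8 completes the 21 across.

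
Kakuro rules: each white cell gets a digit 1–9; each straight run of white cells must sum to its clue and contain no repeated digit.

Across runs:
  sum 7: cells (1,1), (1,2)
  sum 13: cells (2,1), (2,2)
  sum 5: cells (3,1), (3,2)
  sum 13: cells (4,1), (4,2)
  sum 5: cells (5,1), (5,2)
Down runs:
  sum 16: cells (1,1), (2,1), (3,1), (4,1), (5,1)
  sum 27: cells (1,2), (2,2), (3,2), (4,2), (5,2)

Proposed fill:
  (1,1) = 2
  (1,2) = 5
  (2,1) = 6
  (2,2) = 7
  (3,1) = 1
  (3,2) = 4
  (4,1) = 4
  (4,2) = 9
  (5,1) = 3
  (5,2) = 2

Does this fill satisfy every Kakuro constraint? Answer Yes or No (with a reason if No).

Yes

Across: 2+5=7; 6+7=13; 1+4=5; 4+9=13; 3+2=5. Down: 2+6+1+4+3=16; 5+7+4+9+2=27. No digit repeats within any run.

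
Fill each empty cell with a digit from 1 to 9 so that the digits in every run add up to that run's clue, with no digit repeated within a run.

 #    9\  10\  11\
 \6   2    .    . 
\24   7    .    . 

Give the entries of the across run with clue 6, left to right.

2 1 3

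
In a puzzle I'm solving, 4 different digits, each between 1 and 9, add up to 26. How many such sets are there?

4 distinct digits from 1–9 sum between 10 and 30.
Enumerating: {2,7,8,9}, {3,6,8,9}, {4,5,8,9}, {4,6,7,9}, {5,6,7,8}.

5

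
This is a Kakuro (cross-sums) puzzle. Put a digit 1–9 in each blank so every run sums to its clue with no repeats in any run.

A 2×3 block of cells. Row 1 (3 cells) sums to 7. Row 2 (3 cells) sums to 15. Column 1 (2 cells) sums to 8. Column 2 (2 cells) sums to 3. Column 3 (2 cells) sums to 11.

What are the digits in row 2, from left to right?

7 in 3 cells must be {1,2,4}; 3 in 2 cells must be {1,2}.
Nothing is forced directly, so branch on (1,3), whose candidates are 2 or 4. If (1,3) = 2: that forces (1,1) = 1, after which (1,2) would have to be in {4} for the 7 across but in {1,2} for the 3 down — contradiction. So (1,3) = 4.
(2,3) = 11 − 4 = 7 completes the 11 down.
Given what's placed, (2,2) must be 2 to fit the 15 across and 3 down.
(1,2) = 3 − 2 = 1 completes the 3 down.
(2,1) = 15 − 9 = 6 completes the 15 across.
(1,1) = 7 − 5 = 2 completes the 7 across.

6 2 7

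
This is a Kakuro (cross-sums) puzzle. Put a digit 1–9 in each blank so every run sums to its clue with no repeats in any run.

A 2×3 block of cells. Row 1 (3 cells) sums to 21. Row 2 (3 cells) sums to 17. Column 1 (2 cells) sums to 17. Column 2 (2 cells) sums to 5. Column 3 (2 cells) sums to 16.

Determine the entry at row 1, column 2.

4

17 in 2 cells must be {8,9}; 16 in 2 cells must be {7,9}.
The 21 across and the 5 down share only 4, so (1,2) = 4.
Given what's placed, (1,3) must be 9 to fit the 21 across and 16 down.
(2,2) = 5 − 4 = 1 completes the 5 down.
(2,3) = 16 − 9 = 7 completes the 16 down.
(1,1) = 21 − 13 = 8 completes the 21 across.
(2,1) = 17 − 8 = 9 completes the 17 across.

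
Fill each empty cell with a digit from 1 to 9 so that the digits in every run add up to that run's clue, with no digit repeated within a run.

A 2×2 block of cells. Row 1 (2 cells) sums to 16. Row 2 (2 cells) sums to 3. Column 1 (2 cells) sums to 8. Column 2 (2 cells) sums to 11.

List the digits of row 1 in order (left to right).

16 in 2 cells must be {7,9}; 3 in 2 cells must be {1,2}.
The 16 across and the 8 down share only 7, so (1,1) = 7.
(1,2) = 16 − 7 = 9 completes the 16 across.
(2,1) = 8 − 7 = 1 completes the 8 down.
(2,2) = 3 − 1 = 2 completes the 3 across.

7 9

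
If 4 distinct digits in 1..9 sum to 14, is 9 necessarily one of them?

No

Counterexample: {1,2,3,8} sums to 14 without using 9.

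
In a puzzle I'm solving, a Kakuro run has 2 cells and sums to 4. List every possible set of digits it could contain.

{1,3}

2 distinct digits from 1–9 sum between 3 and 17.
Only one set works: {1,3}.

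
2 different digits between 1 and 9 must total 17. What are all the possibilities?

{8,9}

2 distinct digits from 1–9 sum between 3 and 17.
Only one set works: {8,9}.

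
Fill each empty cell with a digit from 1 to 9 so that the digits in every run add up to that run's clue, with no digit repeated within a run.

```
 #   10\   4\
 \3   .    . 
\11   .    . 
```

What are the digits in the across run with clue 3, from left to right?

3 in 2 cells must be {1,2}; 4 in 2 cells must be {1,3}.
The 3 across and the 4 down share only 1, so R1C2 = 1.
R2C2 = 4 − 1 = 3 completes the 4 down.
R1C1 = 3 − 1 = 2 completes the 3 across.
R2C1 = 11 − 3 = 8 completes the 11 across.

2 1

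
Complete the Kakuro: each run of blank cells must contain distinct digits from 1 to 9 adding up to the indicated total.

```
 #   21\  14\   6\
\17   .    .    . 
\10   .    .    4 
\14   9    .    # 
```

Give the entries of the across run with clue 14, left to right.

9 5

R1C3 = 6 − 4 = 2 completes the 6 down.
Given what's placed, R2C1 must be 5 to fit the 10 across and 21 down.
R2C2 = 10 − 9 = 1 completes the 10 across.
R3C2 = 14 − 9 = 5 completes the 14 across.
R1C1 = 21 − 14 = 7 completes the 21 down.
R1C2 = 17 − 9 = 8 completes the 17 across.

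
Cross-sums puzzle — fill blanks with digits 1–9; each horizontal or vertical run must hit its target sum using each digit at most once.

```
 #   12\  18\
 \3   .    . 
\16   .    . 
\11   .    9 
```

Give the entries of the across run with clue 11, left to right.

3 in 2 cells must be {1,2}; 16 in 2 cells must be {7,9}.
R2C2 = 7: the only remaining digit allowed by both the 16 across and the 18 down.
R3C1 = 11 − 9 = 2 completes the 11 across.
R1C1 = 1: the only remaining digit allowed by both the 3 across and the 12 down.
R1C2 = 3 − 1 = 2 completes the 3 across.
R2C1 = 16 − 7 = 9 completes the 16 across.

2 9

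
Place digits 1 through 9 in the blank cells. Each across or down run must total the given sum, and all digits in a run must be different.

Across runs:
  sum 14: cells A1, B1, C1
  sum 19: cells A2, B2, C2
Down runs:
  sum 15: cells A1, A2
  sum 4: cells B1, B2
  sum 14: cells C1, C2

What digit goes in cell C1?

5

4 in 2 cells must be {1,3}.
The 19 across and the 4 down share only 3, so B2 = 3.
Given what's placed, C2 must be 9 to fit the 19 across and 14 down.
B1 = 4 − 3 = 1 completes the 4 down.
C1 = 14 − 9 = 5 completes the 14 down.
A2 = 19 − 12 = 7 completes the 19 across.
A1 = 14 − 6 = 8 completes the 14 across.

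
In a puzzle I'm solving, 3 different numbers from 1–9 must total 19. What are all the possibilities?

{2,8,9}; {3,7,9}; {4,6,9}; {4,7,8}; {5,6,8}

3 distinct digits from 1–9 sum between 6 and 24.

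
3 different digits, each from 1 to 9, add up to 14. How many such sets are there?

8

3 distinct digits from 1–9 sum between 6 and 24.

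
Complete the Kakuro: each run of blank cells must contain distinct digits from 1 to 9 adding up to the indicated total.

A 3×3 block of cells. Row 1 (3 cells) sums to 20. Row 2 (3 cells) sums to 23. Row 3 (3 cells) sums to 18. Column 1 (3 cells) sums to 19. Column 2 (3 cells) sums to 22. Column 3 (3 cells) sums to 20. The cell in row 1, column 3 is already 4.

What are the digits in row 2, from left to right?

23 in 3 cells must be {6,8,9}.
Given what's placed, (2,3) must be 9 to fit the 23 across and 20 down.
(3,3) = 20 − 13 = 7 completes the 20 down.
No cell is forced outright now. (2,1) can only be 6 or 8 (the digits allowed by both its 23 across and its 19 down). If (2,1) = 6: that forces (1,1) = 9, (1,2) = 7, after which (2,2) would have to be in {8} for the 23 across but in {6,9} for the 22 down — contradiction. So (2,1) = 8.
(2,2) = 23 − 17 = 6 completes the 23 across.

8 6 9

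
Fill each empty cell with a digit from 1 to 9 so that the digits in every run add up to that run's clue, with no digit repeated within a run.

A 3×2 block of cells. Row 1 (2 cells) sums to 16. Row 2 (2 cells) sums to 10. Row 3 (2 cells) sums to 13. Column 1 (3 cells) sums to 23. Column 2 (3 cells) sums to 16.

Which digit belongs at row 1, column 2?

16 in 2 cells must be {7,9}; 23 in 3 cells must be {6,8,9}.
The 16 across and the 23 down share only 9, so (1,1) = 9.
(1,2) = 16 − 9 = 7 completes the 16 across.
Nothing is forced directly, so branch on (2,1), whose candidates are 6 or 8. If (2,1) = 8: then (2,2) would have to be in {2} for the 10 across but in {1,3,4,5,6,8} for the 16 down — contradiction. So (2,1) = 6.
(2,2) = 10 − 6 = 4 completes the 10 across.
(3,1) = 23 − 15 = 8 completes the 23 down.
(3,2) = 13 − 8 = 5 completes the 13 across.

7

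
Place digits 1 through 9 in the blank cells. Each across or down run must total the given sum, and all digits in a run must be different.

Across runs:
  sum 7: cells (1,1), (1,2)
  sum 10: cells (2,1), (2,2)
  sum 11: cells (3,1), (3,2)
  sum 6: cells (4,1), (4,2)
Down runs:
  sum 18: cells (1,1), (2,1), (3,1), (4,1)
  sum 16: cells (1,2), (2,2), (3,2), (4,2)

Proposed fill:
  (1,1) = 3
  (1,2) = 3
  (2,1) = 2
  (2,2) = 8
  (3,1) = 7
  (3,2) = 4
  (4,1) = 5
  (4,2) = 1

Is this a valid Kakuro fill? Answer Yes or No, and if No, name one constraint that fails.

No — the down run (1,1)–(4,1) sums to 17, not 18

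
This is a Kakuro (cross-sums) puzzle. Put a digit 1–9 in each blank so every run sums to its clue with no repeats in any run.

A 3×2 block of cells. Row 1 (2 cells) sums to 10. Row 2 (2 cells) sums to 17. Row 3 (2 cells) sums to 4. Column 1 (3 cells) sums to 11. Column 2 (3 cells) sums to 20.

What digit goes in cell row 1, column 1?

17 in 2 cells must be {8,9}; 4 in 2 cells must be {1,3}.
The 17 across and the 11 down share only 8, so (2,1) = 8.
(2,2) = 17 − 8 = 9 completes the 17 across.
Given what's placed, (3,1) must be 1 to fit the 4 across and 11 down.
(3,2) = 4 − 1 = 3 completes the 4 across.
(1,1) = 11 − 9 = 2 completes the 11 down.
(1,2) = 10 − 2 = 8 completes the 10 across.

2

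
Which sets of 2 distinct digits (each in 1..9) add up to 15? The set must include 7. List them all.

{7,8}

2 distinct digits from 1–9 sum between 3 and 17.
Keeping only sets containing 7.
Only one set works: {7,8}.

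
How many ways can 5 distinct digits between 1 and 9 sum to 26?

11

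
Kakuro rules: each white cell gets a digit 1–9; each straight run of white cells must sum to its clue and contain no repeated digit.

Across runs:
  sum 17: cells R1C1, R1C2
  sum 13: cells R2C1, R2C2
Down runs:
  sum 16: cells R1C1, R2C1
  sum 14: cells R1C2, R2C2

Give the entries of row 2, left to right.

17 in 2 cells must be {8,9}; 16 in 2 cells must be {7,9}.
The 17 across and the 16 down share only 9, so R1C1 = 9.
R1C2 = 17 − 9 = 8 completes the 17 across.
R2C1 = 16 − 9 = 7 completes the 16 down.
R2C2 = 13 − 7 = 6 completes the 13 across.

7 6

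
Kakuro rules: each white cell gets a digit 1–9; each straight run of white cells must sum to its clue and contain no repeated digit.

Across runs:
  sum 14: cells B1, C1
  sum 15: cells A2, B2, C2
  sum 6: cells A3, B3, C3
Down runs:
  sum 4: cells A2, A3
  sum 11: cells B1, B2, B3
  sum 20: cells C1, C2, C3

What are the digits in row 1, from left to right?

5 9

6 in 3 cells must be {1,2,3}; 4 in 2 cells must be {1,3}.
Only 3 fits C3 under both its across sum 6 and down sum 20.
Given what's placed, A3 must be 1 to fit the 6 across and 4 down.
B3 = 6 − 4 = 2 completes the 6 across.
A2 = 4 − 1 = 3 completes the 4 down.
C2 = 8: the only remaining digit allowed by both the 15 across and the 20 down.
C1 = 20 − 11 = 9 completes the 20 down.
B2 = 15 − 11 = 4 completes the 15 across.
B1 = 14 − 9 = 5 completes the 14 across.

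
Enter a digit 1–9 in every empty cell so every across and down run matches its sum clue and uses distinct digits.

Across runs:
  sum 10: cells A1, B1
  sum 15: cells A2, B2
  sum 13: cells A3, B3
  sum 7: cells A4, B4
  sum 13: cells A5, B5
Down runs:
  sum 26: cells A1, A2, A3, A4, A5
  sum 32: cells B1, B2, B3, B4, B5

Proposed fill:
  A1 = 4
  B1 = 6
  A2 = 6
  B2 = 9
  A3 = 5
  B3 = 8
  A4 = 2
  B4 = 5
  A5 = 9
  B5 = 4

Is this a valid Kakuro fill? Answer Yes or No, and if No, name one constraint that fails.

Across: 4+6=10; 6+9=15; 5+8=13; 2+5=7; 9+4=13. Down: 4+6+5+2+9=26; 6+9+8+5+4=32. No digit repeats within any run.

Yes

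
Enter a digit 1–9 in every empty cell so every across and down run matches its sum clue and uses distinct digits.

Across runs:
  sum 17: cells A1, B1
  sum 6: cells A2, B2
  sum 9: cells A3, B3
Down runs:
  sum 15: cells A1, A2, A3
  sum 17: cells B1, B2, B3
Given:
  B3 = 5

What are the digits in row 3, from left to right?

17 in 2 cells must be {8,9}.
Given what's placed, B2 must be 4 to fit the 6 across and 17 down.
A3 = 9 − 5 = 4 completes the 9 across.
B1 = 17 − 9 = 8 completes the 17 down.
A2 = 6 − 4 = 2 completes the 6 across.
A1 = 17 − 8 = 9 completes the 17 across.

4 5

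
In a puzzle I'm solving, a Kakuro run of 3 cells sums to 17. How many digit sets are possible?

7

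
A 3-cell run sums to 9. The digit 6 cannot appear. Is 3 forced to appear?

Yes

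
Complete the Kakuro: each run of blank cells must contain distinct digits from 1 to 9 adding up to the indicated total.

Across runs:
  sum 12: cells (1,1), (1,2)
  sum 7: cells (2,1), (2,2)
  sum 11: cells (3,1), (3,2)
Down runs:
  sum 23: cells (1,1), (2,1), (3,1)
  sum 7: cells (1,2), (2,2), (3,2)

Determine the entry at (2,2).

23 in 3 cells must be {6,8,9}; 7 in 3 cells must be {1,2,4}.
The 12 across and the 7 down share only 4, so (1,2) = 4.
The 7 across and the 23 down share only 6, so (2,1) = 6.
(2,2) = 7 − 6 = 1 completes the 7 across.
(3,2) = 7 − 5 = 2 completes the 7 down.
(1,1) = 12 − 4 = 8 completes the 12 across.
(3,1) = 11 − 2 = 9 completes the 11 across.

1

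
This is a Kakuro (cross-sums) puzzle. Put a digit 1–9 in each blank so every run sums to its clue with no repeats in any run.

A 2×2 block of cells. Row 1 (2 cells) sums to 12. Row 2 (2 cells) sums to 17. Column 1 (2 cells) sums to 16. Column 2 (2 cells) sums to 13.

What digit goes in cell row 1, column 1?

7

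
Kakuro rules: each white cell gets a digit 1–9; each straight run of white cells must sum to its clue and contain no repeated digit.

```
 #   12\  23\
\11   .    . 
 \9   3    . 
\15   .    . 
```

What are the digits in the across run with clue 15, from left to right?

23 in 3 cells must be {6,8,9}.
R2C2 = 9 − 3 = 6 completes the 9 across.
Nothing is forced directly, so branch on R1C2, whose candidates are 8 or 9. If R1C2 = 8: then R1C1 would have to be in {3} for the 11 across but in {1,2,4,5,7,8} for the 12 down — contradiction. So R1C2 = 9.
R1C1 = 11 − 9 = 2 completes the 11 across.
R3C1 = 12 − 5 = 7 completes the 12 down.
R3C2 = 15 − 7 = 8 completes the 15 across.

7 8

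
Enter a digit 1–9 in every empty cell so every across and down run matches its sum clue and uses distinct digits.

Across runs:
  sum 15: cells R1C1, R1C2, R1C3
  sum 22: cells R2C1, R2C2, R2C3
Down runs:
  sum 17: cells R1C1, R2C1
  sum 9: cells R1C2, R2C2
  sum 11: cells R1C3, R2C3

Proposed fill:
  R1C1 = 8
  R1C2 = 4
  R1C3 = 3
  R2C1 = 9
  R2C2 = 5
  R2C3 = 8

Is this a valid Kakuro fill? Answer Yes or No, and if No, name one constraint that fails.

Yes

Across: 8+4+3=15; 9+5+8=22. Down: 8+9=17; 4+5=9; 3+8=11. No digit repeats within any run.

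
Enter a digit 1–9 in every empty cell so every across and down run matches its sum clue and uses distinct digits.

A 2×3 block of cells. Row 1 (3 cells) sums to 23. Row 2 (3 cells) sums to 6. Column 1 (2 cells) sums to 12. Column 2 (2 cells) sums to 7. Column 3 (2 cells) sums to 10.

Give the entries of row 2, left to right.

23 in 3 cells must be {6,8,9}; 6 in 3 cells must be {1,2,3}.
The 23 across and the 7 down share only 6, so (1,2) = 6.
The 6 across and the 12 down share only 3, so (2,1) = 3.
(2,2) = 7 − 6 = 1 completes the 7 down.
(2,3) = 6 − 4 = 2 completes the 6 across.
(1,1) = 12 − 3 = 9 completes the 12 down.
(1,3) = 23 − 15 = 8 completes the 23 across.

3 1 2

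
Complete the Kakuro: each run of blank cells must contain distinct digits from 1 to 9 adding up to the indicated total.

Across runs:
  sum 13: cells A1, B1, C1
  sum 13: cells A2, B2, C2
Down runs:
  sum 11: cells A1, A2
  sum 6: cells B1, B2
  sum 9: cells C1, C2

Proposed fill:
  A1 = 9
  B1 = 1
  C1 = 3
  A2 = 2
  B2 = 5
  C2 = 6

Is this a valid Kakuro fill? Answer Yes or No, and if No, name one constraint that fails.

Across: 9+1+3=13; 2+5+6=13. Down: 9+2=11; 1+5=6; 3+6=9. No digit repeats within any run.

Yes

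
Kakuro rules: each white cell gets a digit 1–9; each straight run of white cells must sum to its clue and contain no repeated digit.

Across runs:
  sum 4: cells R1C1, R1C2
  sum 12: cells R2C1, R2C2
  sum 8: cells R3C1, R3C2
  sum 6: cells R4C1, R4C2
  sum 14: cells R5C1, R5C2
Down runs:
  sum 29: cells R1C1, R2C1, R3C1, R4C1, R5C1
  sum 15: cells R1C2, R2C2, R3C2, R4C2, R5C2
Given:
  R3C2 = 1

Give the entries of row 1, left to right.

1, 3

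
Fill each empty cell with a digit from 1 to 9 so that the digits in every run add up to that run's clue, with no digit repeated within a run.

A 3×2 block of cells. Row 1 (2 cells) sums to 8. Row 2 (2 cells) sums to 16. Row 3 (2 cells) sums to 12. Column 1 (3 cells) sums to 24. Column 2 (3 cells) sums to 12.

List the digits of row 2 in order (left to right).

9 7

16 in 2 cells must be {7,9}; 24 in 3 cells must be {7,8,9}.
The 8 across and the 24 down share only 7, so (1,1) = 7.
(1,2) = 8 − 7 = 1 completes the 8 across.
Given what's placed, (2,1) must be 9 to fit the 16 across and 24 down.
(2,2) = 16 − 9 = 7 completes the 16 across.
(3,1) = 24 − 16 = 8 completes the 24 down.
(3,2) = 12 − 8 = 4 completes the 12 across.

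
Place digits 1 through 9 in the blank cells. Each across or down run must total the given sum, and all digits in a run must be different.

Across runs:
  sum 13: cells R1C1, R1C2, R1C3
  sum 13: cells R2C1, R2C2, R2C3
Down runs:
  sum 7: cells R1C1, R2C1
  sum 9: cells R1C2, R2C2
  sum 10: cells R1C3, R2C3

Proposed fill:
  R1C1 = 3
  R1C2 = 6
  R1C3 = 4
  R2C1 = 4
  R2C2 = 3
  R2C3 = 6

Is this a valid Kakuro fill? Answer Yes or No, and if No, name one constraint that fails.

Across: 3+6+4=13; 4+3+6=13. Down: 3+4=7; 6+3=9; 4+6=10. No digit repeats within any run.

Yes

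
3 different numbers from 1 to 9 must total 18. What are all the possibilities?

{1,8,9}; {2,7,9}; {3,6,9}; {3,7,8}; {4,5,9}; {4,6,8}; {5,6,7}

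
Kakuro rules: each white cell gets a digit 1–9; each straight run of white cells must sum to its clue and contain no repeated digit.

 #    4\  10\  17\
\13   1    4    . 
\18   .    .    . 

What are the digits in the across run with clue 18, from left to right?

4 in 2 cells must be {1,3}; 17 in 2 cells must be {8,9}.
R1C3 = 13 − 5 = 8 completes the 13 across.
R2C1 = 4 − 1 = 3 completes the 4 down.
R2C2 = 10 − 4 = 6 completes the 10 down.
R2C3 = 18 − 9 = 9 completes the 18 across.

3, 6, 9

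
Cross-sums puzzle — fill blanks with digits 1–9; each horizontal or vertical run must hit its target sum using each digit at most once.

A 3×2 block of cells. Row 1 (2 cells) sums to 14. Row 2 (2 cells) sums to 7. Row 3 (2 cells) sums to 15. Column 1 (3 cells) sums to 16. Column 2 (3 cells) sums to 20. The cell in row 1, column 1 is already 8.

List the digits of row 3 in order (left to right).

6 9

(1,2) = 14 − 8 = 6 completes the 14 across.
(2,2) = 5: the only remaining digit allowed by both the 7 across and the 20 down.
(3,2) = 20 − 11 = 9 completes the 20 down.
(2,1) = 7 − 5 = 2 completes the 7 across.
(3,1) = 15 − 9 = 6 completes the 15 across.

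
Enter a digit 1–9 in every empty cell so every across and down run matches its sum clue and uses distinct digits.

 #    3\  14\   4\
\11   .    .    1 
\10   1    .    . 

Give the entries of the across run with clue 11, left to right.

3 in 2 cells must be {1,2}; 4 in 2 cells must be {1,3}.
R1C1 = 3 − 1 = 2 completes the 3 down.
R1C2 = 11 − 3 = 8 completes the 11 across.
R2C2 = 14 − 8 = 6 completes the 14 down.
R2C3 = 10 − 7 = 3 completes the 10 across.

2 8 1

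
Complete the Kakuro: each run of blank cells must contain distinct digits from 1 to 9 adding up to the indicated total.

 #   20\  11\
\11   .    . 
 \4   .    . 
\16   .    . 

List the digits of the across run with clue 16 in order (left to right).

4 in 2 cells must be {1,3}; 16 in 2 cells must be {7,9}.
The 4 across and the 20 down share only 3, so R2C1 = 3.
R2C2 = 4 − 3 = 1 completes the 4 across.
Given what's placed, R3C1 must be 9 to fit the 16 across and 20 down.
R3C2 = 16 − 9 = 7 completes the 16 across.
R1C1 = 20 − 12 = 8 completes the 20 down.
R1C2 = 11 − 8 = 3 completes the 11 across.

9 7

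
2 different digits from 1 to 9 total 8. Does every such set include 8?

No

Counterexample: {1,7} sums to 8 without using 8.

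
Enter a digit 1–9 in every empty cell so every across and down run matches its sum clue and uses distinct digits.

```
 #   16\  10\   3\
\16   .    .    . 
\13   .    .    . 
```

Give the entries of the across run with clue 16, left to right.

16 in 2 cells must be {7,9}; 3 in 2 cells must be {1,2}.
Nothing is forced directly, so branch on R1C3, whose candidates are 1 or 2. If R1C3 = 2: that forces R1C1 = 9, after which R1C2 would have to be in {5} for the 16 across but in {1,2,3,4,6,7,8,9} for the 10 down — contradiction. So R1C3 = 1.
R2C3 = 3 − 1 = 2 completes the 3 down.
Given what's placed, R2C1 must be 7 to fit the 13 across and 16 down.
R2C2 = 13 − 9 = 4 completes the 13 across.
R1C1 = 16 − 7 = 9 completes the 16 down.
R1C2 = 16 − 10 = 6 completes the 16 across.

9, 6, 1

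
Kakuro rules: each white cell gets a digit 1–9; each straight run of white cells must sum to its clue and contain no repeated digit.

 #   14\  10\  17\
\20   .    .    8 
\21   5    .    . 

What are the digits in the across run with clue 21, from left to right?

5, 7, 9

17 in 2 cells must be {8,9}.
R1C1 = 14 − 5 = 9 completes the 14 down.
R1C2 = 20 − 17 = 3 completes the 20 across.
R2C2 = 10 − 3 = 7 completes the 10 down.
R2C3 = 21 − 12 = 9 completes the 21 across.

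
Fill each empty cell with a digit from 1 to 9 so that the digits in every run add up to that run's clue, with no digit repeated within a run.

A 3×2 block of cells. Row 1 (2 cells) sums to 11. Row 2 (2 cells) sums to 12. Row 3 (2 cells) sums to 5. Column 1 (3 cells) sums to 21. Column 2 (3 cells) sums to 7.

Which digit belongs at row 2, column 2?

4

7 in 3 cells must be {1,2,4}.
The 12 across and the 7 down share only 4, so (2,2) = 4.
The 5 across and the 21 down share only 4, so (3,1) = 4.
(3,2) = 5 − 4 = 1 completes the 5 across.
(1,2) = 7 − 5 = 2 completes the 7 down.
(2,1) = 12 − 4 = 8 completes the 12 across.
(1,1) = 11 − 2 = 9 completes the 11 across.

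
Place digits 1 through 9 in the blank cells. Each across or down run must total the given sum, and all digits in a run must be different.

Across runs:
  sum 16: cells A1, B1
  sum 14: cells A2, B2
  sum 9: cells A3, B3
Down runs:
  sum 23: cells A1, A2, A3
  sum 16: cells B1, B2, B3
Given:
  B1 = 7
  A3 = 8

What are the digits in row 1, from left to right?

9 7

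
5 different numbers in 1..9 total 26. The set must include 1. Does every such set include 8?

Counterexample: {1,3,6,7,9} sums to 26 under that restriction without using 8.

No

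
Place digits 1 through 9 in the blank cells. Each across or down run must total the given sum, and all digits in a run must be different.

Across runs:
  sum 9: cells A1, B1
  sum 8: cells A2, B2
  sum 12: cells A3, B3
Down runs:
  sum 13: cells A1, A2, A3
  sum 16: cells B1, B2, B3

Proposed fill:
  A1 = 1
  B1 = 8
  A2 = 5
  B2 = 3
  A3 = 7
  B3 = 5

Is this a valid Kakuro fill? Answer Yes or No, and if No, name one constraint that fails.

Yes

Across: 1+8=9; 5+3=8; 7+5=12. Down: 1+5+7=13; 8+3+5=16. No digit repeats within any run.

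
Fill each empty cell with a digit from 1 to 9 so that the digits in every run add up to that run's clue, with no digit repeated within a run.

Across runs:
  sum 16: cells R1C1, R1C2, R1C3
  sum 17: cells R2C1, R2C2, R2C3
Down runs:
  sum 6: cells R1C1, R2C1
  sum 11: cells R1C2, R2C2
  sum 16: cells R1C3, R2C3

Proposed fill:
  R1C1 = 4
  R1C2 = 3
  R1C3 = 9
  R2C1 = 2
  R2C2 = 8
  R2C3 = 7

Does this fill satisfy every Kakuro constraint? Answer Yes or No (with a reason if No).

Yes

Across: 4+3+9=16; 2+8+7=17. Down: 4+2=6; 3+8=11; 9+7=16. No digit repeats within any run.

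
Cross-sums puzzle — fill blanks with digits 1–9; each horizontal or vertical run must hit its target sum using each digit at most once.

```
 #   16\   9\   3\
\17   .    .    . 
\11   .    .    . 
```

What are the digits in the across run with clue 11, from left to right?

7 3 1

16 in 2 cells must be {7,9}; 3 in 2 cells must be {1,2}.
The 11 across and the 16 down share only 7, so R2C1 = 7.
Given what's placed, R2C3 must be 1 to fit the 11 across and 3 down.
R1C1 = 16 − 7 = 9 completes the 16 down.
R1C3 = 3 − 1 = 2 completes the 3 down.
R2C2 = 11 − 8 = 3 completes the 11 across.
R1C2 = 17 − 11 = 6 completes the 17 across.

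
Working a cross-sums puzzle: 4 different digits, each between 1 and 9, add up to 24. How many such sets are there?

4 distinct digits from 1–9 sum between 10 and 30.

8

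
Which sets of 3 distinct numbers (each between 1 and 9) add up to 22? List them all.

3 distinct digits from 1–9 sum between 6 and 24.

{5,8,9}; {6,7,9}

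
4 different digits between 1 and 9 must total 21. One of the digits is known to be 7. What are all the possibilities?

4 distinct digits from 1–9 sum between 10 and 30.
Keeping only sets containing 7.

{1,4,7,9}; {1,5,7,8}; {2,3,7,9}; {2,4,7,8}; {3,5,6,7}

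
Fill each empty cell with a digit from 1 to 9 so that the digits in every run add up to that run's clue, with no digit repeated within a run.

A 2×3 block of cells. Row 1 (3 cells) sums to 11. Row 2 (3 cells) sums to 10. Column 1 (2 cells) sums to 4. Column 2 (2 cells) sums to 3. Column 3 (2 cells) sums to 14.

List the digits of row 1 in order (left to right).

1 2 8

4 in 2 cells must be {1,3}; 3 in 2 cells must be {1,2}.
Nothing is forced directly, so branch on (2,3), whose candidates are 5 or 6. If (2,3) = 5: then (1,3) would have to be in {1,2,3,4,5,6,7,8} for the 11 across but in {9} for the 14 down — contradiction. So (2,3) = 6.
(1,3) = 14 − 6 = 8 completes the 14 down.
Given what's placed, (2,2) must be 1 to fit the 10 across and 3 down.
(1,1) = 1: the only remaining digit allowed by both the 11 across and the 4 down.
(1,2) = 11 − 9 = 2 completes the 11 across.
(2,1) = 10 − 7 = 3 completes the 10 across.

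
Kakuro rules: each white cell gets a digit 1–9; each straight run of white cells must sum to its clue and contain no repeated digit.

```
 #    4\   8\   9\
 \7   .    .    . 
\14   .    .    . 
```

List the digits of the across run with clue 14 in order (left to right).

3, 6, 5

7 in 3 cells must be {1,2,4}; 4 in 2 cells must be {1,3}.
The 7 across and the 4 down share only 1, so R1C1 = 1.
Given what's placed, R1C2 must be 2 to fit the 7 across and 8 down.
R1C3 = 7 − 3 = 4 completes the 7 across.
R2C1 = 4 − 1 = 3 completes the 4 down.
R2C2 = 8 − 2 = 6 completes the 8 down.
R2C3 = 14 − 9 = 5 completes the 14 across.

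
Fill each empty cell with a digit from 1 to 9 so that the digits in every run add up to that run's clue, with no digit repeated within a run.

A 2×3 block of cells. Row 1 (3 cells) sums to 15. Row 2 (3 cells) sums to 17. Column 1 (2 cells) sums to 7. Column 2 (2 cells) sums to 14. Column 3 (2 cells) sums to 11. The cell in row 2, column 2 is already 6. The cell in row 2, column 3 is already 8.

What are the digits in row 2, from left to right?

3, 6, 8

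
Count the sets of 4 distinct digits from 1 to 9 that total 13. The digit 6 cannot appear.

4 distinct digits from 1–9 sum between 10 and 30.
Dropping sets that contain 6.
Enumerating: {1,2,3,7}, {1,3,4,5}.

2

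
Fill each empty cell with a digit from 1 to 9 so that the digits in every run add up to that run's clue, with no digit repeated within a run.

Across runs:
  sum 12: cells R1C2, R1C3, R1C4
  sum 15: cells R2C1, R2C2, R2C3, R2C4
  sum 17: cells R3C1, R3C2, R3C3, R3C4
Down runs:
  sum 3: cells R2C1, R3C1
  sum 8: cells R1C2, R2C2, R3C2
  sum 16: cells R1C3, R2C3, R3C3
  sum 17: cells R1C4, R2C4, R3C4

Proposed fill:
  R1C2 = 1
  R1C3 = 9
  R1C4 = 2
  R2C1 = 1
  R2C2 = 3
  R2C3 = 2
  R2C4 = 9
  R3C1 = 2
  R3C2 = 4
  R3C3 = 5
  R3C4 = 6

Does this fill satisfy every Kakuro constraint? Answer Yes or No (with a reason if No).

Across: 1+9+2=12; 1+3+2+9=15; 2+4+5+6=17. Down: 1+2=3; 1+3+4=8; 9+2+5=16; 2+9+6=17. No digit repeats within any run.

Yes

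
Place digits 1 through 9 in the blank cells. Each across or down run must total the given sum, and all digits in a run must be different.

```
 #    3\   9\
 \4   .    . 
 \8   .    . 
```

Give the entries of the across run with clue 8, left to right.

2 6

4 in 2 cells must be {1,3}; 3 in 2 cells must be {1,2}.
The 4 across and the 3 down share only 1, so R1C1 = 1.
R1C2 = 4 − 1 = 3 completes the 4 across.
R2C1 = 3 − 1 = 2 completes the 3 down.
R2C2 = 8 − 2 = 6 completes the 8 across.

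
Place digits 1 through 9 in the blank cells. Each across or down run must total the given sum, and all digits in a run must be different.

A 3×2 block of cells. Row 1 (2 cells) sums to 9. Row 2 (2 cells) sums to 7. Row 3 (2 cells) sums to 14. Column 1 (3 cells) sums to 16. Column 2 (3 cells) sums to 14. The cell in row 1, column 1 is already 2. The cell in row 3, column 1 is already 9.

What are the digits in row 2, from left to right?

(1,2) = 9 − 2 = 7 completes the 9 across.
(2,1) = 16 − 11 = 5 completes the 16 down.
(2,2) = 7 − 5 = 2 completes the 7 across.
(3,2) = 14 − 9 = 5 completes the 14 across.

5 2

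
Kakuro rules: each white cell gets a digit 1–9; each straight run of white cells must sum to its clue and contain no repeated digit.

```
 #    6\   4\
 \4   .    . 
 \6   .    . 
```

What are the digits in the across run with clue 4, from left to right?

1, 3

4 in 2 cells must be {1,3}.
The 4 across and the 6 down share only 1, so R1C1 = 1.
R1C2 = 4 − 1 = 3 completes the 4 across.
R2C1 = 6 − 1 = 5 completes the 6 down.
R2C2 = 6 − 5 = 1 completes the 6 across.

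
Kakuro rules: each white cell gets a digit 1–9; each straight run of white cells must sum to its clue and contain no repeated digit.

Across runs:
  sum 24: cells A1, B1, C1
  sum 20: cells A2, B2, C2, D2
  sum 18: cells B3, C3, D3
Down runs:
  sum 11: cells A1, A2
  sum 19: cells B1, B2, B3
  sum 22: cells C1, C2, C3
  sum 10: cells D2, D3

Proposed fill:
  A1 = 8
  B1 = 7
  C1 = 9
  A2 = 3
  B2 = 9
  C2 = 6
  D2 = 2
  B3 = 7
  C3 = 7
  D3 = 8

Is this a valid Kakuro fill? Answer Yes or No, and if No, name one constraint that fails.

No — the across run B3–D3 sums to 22, not 18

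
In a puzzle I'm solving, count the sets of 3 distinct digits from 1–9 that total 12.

7

3 distinct digits from 1–9 sum between 6 and 24.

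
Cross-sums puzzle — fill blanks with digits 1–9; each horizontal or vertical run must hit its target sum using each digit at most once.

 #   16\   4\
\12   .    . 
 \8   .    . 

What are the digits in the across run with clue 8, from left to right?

16 in 2 cells must be {7,9}; 4 in 2 cells must be {1,3}.
The 12 across and the 4 down share only 3, so R1C2 = 3.
The 8 across and the 16 down share only 7, so R2C1 = 7.
R2C2 = 8 − 7 = 1 completes the 8 across.
R1C1 = 12 − 3 = 9 completes the 12 across.

7, 1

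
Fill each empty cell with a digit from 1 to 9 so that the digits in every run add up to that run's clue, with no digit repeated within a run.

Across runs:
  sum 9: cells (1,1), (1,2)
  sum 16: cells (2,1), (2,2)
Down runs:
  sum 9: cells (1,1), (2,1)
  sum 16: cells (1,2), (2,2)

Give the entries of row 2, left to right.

16 in 2 cells must be {7,9}.
The 9 across and the 16 down share only 7, so (1,2) = 7.
The 16 across and the 9 down share only 7, so (2,1) = 7.
(2,2) = 16 − 7 = 9 completes the 16 across.
(1,1) = 9 − 7 = 2 completes the 9 across.

7, 9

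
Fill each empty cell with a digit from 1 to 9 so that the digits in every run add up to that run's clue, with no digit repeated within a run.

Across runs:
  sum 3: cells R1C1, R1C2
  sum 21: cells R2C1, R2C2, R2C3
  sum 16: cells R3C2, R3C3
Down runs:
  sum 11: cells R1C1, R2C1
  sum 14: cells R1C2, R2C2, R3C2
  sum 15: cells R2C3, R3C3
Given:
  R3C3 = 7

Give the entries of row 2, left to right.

3 in 2 cells must be {1,2}; 16 in 2 cells must be {7,9}.
The 3 across and the 11 down share only 2, so R1C1 = 2.
R1C2 = 3 − 2 = 1 completes the 3 across.
R2C1 = 11 − 2 = 9 completes the 11 down.
R2C3 = 15 − 7 = 8 completes the 15 down.
R3C2 = 16 − 7 = 9 completes the 16 across.
R2C2 = 21 − 17 = 4 completes the 21 across.

9, 4, 8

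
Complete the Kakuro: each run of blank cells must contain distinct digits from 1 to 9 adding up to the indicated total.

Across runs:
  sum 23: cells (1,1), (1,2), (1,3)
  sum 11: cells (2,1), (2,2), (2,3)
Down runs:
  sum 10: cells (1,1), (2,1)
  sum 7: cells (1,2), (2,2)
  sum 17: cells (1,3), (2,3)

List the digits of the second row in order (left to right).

2 1 8

23 in 3 cells must be {6,8,9}; 17 in 2 cells must be {8,9}.
The 23 across and the 7 down share only 6, so (1,2) = 6.
(2,2) = 7 − 6 = 1 completes the 7 down.
Given what's placed, (2,3) must be 8 to fit the 11 across and 17 down.
(1,3) = 17 − 8 = 9 completes the 17 down.
(2,1) = 11 − 9 = 2 completes the 11 across.
(1,1) = 23 − 15 = 8 completes the 23 across.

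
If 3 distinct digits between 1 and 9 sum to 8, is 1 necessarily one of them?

Every partition of 8 into 3 distinct digits includes 1: {1,2,5}, {1,3,4}.

Yes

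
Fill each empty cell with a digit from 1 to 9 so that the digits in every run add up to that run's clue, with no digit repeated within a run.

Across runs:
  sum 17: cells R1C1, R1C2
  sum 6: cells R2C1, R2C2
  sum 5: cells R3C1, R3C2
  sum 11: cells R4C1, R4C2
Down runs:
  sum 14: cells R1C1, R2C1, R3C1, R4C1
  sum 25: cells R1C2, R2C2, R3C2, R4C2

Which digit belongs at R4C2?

17 in 2 cells must be {8,9}.
Only 8 fits R1C1 under both its across sum 17 and down sum 14.
R1C2 = 17 − 8 = 9 completes the 17 across.
Nothing is forced directly, so branch on R2C1, whose candidates are 1 or 2. If R2C1 = 2: that forces R2C2 = 4, after which R3C2 would have to be in {1,2,3,4} for the 5 across but in {5,7} for the 25 down — contradiction. So R2C1 = 1.
R2C2 = 6 − 1 = 5 completes the 6 across.
No cell is forced outright now. R3C1 can only be 2 or 3 (the digits allowed by both its 5 across and its 14 down). If R3C1 = 3: then R3C2 would have to be in {2} for the 5 across but in {3,4,7,8} for the 25 down — contradiction. So R3C1 = 2.
R3C2 = 5 − 2 = 3 completes the 5 across.
R4C1 = 14 − 11 = 3 completes the 14 down.
R4C2 = 11 − 3 = 8 completes the 11 across.

8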